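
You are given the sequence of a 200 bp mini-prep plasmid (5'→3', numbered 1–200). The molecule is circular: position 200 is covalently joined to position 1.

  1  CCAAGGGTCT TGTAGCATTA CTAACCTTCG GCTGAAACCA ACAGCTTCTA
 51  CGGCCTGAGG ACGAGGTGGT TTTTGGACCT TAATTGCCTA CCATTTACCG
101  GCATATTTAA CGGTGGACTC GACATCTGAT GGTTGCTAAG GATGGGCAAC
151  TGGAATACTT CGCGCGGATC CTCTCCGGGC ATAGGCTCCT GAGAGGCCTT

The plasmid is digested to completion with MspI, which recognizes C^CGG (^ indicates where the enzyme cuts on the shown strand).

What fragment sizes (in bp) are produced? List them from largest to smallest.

123, 77 bp

MspI sites (CCGG) start at positions 98, 175.
MspI cuts after the first base of each site, so after positions 98, 175.
Circular molecule, 2 cuts → 2 fragments:
  99–175 → 77 bp
  176–200 then 1–98 → 25 + 98 = 123 bp
Sorted largest to smallest: 123, 77 bp.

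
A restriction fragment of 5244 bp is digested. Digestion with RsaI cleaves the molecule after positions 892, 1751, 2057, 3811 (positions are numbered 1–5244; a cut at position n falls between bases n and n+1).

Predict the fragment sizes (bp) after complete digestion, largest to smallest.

1754, 1433, 892, 859, 306 bp

Linear molecule, 4 cuts → 5 fragments:
  892 − 0 = 892 bp
  1751 − 892 = 859 bp
  2057 − 1751 = 306 bp
  3811 − 2057 = 1754 bp
  5244 − 3811 = 1433 bp
Sorted largest to smallest: 1754, 1433, 892, 859, 306 bp.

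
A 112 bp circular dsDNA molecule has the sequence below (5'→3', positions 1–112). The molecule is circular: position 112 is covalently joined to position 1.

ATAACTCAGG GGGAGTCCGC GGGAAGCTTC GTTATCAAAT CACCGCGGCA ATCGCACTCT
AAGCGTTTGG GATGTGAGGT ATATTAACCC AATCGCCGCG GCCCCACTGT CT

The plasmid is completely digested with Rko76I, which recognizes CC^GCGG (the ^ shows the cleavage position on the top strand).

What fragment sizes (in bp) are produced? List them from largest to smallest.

53, 33, 26 bp

Rko76I sites (CCGCGG) start at positions 17, 43, 96.
Rko76I cuts after base 2 of each site, so after positions 18, 44, 97.
Circular molecule, 3 cuts → 3 fragments:
  19–44 → 26 bp
  45–97 → 53 bp
  98–112 then 1–18 → 15 + 18 = 33 bp
Sorted largest to smallest: 53, 33, 26 bp.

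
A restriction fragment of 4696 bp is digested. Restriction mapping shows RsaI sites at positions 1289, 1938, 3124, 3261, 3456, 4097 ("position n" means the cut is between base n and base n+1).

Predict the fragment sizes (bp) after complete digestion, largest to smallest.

Linear molecule, 6 cuts → 7 fragments:
  1289 − 0 = 1289 bp
  1938 − 1289 = 649 bp
  3124 − 1938 = 1186 bp
  3261 − 3124 = 137 bp
  3456 − 3261 = 195 bp
  4097 − 3456 = 641 bp
  4696 − 4097 = 599 bp
Sorted largest to smallest: 1289, 1186, 649, 641, 599, 195, 137 bp.

1289, 1186, 649, 641, 599, 195, 137 bp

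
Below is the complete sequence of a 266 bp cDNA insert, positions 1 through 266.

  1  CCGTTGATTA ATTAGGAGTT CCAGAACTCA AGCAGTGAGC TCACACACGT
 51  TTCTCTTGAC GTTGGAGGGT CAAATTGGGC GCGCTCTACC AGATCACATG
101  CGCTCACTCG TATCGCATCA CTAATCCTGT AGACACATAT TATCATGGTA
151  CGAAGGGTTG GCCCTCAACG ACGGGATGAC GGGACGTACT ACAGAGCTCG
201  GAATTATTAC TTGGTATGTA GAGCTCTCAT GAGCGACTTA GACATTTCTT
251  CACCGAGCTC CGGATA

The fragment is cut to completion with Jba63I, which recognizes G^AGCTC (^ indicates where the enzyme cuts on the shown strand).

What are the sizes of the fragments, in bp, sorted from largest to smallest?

Jba63I sites (GAGCTC) start at positions 37, 194, 221, 255.
Jba63I cuts after the first base of each site, so after positions 37, 194, 221, 255.
Linear molecule, 4 cuts → 5 fragments:
  1–37 → 37 bp
  38–194 → 157 bp
  195–221 → 27 bp
  222–255 → 34 bp
  256–266 → 11 bp
Sorted largest to smallest: 157, 37, 34, 27, 11 bp.

157, 37, 34, 27, 11 bp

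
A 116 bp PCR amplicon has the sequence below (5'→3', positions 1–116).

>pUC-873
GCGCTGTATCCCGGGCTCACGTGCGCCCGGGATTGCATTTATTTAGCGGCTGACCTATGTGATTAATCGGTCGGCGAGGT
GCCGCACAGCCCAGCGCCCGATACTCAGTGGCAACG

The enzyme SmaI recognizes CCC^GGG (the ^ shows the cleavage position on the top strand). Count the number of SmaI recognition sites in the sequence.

2

CCCGGG occurs starting at positions 10, 26.
SmaI cuts at 2 sites.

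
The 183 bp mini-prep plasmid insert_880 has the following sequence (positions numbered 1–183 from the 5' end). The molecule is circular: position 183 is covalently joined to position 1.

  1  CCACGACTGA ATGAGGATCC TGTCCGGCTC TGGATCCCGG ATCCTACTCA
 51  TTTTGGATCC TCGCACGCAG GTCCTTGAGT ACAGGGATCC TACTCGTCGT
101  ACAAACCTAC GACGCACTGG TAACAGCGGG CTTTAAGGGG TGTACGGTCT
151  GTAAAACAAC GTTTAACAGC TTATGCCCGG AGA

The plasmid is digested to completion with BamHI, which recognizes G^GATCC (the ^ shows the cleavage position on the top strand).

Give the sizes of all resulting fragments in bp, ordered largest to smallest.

BamHI sites (GGATCC) start at positions 15, 32, 39, 55, 85.
BamHI cuts after the first base of each site, so after positions 15, 32, 39, 55, 85.
Circular molecule, 5 cuts → 5 fragments:
  16–32 → 17 bp
  33–39 → 7 bp
  40–55 → 16 bp
  56–85 → 30 bp
  86–183 then 1–15 → 98 + 15 = 113 bp
Sorted largest to smallest: 113, 30, 17, 16, 7 bp.

113, 30, 17, 16, 7 bp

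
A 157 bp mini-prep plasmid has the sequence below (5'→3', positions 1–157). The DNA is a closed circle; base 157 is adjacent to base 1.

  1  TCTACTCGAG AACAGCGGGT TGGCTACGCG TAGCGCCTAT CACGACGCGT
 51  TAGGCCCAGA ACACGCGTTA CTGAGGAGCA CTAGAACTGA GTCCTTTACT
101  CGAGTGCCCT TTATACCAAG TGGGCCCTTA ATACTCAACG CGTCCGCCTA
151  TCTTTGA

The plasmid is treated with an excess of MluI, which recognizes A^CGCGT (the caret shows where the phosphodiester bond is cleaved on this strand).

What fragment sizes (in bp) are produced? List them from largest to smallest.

MluI sites (ACGCGT) start at positions 26, 45, 63, 138.
MluI cuts after the first base of each site, so after positions 26, 45, 63, 138.
Circular molecule, 4 cuts → 4 fragments:
  27–45 → 19 bp
  46–63 → 18 bp
  64–138 → 75 bp
  139–157 then 1–26 → 19 + 26 = 45 bp
Sorted largest to smallest: 75, 45, 19, 18 bp.

75, 45, 19, 18 bp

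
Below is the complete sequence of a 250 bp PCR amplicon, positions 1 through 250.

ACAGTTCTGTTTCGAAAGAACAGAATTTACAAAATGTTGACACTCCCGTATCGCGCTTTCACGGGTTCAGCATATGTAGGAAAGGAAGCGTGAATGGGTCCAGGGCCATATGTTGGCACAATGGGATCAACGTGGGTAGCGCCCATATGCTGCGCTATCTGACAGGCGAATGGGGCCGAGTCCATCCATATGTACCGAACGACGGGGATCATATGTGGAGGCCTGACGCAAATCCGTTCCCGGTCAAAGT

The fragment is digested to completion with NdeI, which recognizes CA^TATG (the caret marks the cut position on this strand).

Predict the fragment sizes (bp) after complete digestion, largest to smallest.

72, 43, 39, 37, 36, 23 bp

NdeI sites (CATATG) start at positions 71, 107, 144, 187, 210.
NdeI cuts after base 2 of each site, so after positions 72, 108, 145, 188, 211.
Linear molecule, 5 cuts → 6 fragments:
  1–72 → 72 bp
  73–108 → 36 bp
  109–145 → 37 bp
  146–188 → 43 bp
  189–211 → 23 bp
  212–250 → 39 bp
Sorted largest to smallest: 72, 43, 39, 37, 36, 23 bp.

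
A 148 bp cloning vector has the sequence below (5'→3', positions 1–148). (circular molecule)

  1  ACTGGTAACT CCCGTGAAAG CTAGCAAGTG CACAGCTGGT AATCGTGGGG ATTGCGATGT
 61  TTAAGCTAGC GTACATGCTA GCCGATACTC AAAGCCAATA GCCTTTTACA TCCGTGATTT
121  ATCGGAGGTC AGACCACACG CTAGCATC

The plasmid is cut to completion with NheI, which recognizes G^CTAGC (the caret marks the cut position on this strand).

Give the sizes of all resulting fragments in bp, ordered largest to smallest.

63, 45, 28, 12 bp

NheI sites (GCTAGC) start at positions 20, 65, 77, 140.
NheI cuts after the first base of each site, so after positions 20, 65, 77, 140.
Circular molecule, 4 cuts → 4 fragments:
  21–65 → 45 bp
  66–77 → 12 bp
  78–140 → 63 bp
  141–148 then 1–20 → 8 + 20 = 28 bp
Sorted largest to smallest: 63, 45, 28, 12 bp.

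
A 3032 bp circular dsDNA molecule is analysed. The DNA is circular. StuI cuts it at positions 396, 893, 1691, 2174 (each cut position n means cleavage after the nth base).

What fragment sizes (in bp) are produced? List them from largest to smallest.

1254, 798, 497, 483 bp

Circular molecule, 4 cuts → 4 fragments:
  893 − 396 = 497 bp
  1691 − 893 = 798 bp
  2174 − 1691 = 483 bp
  wrap: 3032 − 2174 + 396 = 1254 bp
Sorted largest to smallest: 1254, 798, 497, 483 bp.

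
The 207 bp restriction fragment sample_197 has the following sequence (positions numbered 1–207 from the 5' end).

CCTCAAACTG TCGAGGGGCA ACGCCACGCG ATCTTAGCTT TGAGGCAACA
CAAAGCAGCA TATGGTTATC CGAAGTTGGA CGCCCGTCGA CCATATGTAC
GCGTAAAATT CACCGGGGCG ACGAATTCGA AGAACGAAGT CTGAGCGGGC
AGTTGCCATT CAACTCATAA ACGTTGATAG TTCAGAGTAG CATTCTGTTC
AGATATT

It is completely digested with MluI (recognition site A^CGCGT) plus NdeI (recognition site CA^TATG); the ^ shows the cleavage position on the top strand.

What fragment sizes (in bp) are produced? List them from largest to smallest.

108, 60, 33, 6 bp

The MluI site (ACGCGT) starts at position 99.
MluI cuts after the first base of each site, so after position 99.
NdeI sites (CATATG) start at positions 59, 92.
NdeI cuts after base 2 of each site, so after positions 60, 93.
Combined cut positions: 60, 93, 99.
Linear molecule, 3 cuts → 4 fragments:
  1–60 → 60 bp
  61–93 → 33 bp
  94–99 → 6 bp
  100–207 → 108 bp
Sorted largest to smallest: 108, 60, 33, 6 bp.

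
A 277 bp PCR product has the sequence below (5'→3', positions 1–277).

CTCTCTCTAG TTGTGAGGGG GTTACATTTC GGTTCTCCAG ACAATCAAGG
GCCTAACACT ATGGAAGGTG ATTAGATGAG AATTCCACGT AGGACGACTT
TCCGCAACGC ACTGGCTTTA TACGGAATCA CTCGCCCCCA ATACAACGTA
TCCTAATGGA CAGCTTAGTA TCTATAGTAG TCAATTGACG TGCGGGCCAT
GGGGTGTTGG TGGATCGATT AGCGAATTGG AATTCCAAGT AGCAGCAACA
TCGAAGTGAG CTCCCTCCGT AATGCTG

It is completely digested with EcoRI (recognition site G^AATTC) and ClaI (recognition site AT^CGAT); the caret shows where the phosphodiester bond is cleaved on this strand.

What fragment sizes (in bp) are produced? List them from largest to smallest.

135, 80, 47, 15 bp

EcoRI sites (GAATTC) start at positions 80, 230.
EcoRI cuts after the first base of each site, so after positions 80, 230.
The ClaI site (ATCGAT) starts at position 214.
ClaI cuts after base 2 of each site, so after position 215.
Combined cut positions: 80, 215, 230.
Linear molecule, 3 cuts → 4 fragments:
  1–80 → 80 bp
  81–215 → 135 bp
  216–230 → 15 bp
  231–277 → 47 bp
Sorted largest to smallest: 135, 80, 47, 15 bp.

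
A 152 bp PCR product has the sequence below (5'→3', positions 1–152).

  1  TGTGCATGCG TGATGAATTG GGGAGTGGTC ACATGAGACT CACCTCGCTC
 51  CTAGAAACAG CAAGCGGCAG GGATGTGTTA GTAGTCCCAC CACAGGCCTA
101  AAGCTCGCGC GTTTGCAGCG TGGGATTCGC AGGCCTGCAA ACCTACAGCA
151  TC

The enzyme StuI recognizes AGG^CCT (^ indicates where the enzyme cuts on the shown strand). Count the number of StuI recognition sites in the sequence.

AGGCCT occurs starting at positions 94, 131.
StuI cuts at 2 sites.

2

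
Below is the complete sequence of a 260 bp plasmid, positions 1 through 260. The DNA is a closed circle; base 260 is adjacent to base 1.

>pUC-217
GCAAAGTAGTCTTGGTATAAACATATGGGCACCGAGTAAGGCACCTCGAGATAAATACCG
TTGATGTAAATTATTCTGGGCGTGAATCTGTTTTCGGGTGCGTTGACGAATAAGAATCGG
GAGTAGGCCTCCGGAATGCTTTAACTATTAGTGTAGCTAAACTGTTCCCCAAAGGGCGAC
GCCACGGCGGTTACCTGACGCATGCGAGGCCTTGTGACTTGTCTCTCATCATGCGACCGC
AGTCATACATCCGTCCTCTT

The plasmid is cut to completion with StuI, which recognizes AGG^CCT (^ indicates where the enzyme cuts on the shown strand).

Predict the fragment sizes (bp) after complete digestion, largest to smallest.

StuI sites (AGGCCT) start at positions 125, 207.
StuI cuts after base 3 of each site, so after positions 127, 209.
Circular molecule, 2 cuts → 2 fragments:
  128–209 → 82 bp
  210–260 then 1–127 → 51 + 127 = 178 bp
Sorted largest to smallest: 178, 82 bp.

178, 82 bp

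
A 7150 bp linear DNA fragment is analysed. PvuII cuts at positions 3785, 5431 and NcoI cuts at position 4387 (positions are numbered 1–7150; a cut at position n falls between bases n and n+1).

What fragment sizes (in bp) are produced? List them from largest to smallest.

Combined cut positions (sorted): 3785, 4387, 5431.
Linear molecule, 3 cuts → 4 fragments:
  3785 − 0 = 3785 bp
  4387 − 3785 = 602 bp
  5431 − 4387 = 1044 bp
  7150 − 5431 = 1719 bp
Sorted largest to smallest: 3785, 1719, 1044, 602 bp.

3785, 1719, 1044, 602 bp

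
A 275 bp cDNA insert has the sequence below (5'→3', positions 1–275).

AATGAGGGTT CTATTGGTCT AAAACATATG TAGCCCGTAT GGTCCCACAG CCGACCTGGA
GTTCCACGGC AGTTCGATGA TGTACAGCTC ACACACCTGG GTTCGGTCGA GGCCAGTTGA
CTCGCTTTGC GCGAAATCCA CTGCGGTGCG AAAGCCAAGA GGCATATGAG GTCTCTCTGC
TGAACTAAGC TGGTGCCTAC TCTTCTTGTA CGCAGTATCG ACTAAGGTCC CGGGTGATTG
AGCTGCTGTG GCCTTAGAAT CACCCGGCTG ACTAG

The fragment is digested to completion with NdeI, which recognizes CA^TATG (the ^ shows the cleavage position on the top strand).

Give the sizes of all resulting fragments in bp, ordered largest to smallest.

NdeI sites (CATATG) start at positions 25, 163.
NdeI cuts after base 2 of each site, so after positions 26, 164.
Linear molecule, 2 cuts → 3 fragments:
  1–26 → 26 bp
  27–164 → 138 bp
  165–275 → 111 bp
Sorted largest to smallest: 138, 111, 26 bp.

138, 111, 26 bp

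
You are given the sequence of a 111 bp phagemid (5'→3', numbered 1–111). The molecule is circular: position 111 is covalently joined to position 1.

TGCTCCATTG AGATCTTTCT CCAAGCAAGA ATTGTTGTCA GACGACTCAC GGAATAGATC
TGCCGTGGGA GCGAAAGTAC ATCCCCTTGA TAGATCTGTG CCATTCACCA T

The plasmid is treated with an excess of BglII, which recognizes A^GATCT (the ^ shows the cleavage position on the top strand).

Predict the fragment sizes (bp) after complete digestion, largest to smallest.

BglII sites (AGATCT) start at positions 11, 56, 92.
BglII cuts after the first base of each site, so after positions 11, 56, 92.
Circular molecule, 3 cuts → 3 fragments:
  12–56 → 45 bp
  57–92 → 36 bp
  93–111 then 1–11 → 19 + 11 = 30 bp
Sorted largest to smallest: 45, 36, 30 bp.

45, 36, 30 bp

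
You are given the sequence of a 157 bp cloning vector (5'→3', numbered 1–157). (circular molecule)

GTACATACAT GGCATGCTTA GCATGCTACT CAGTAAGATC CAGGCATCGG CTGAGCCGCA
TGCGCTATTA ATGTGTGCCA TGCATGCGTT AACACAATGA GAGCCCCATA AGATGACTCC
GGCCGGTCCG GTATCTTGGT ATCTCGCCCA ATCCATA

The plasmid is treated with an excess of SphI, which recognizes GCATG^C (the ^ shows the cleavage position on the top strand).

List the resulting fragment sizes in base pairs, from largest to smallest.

87, 37, 24, 9 bp

SphI sites (GCATGC) start at positions 12, 21, 58, 82.
SphI cuts after base 5 of each site (before the last base), so after positions 16, 25, 62, 86.
Circular molecule, 4 cuts → 4 fragments:
  17–25 → 9 bp
  26–62 → 37 bp
  63–86 → 24 bp
  87–157 then 1–16 → 71 + 16 = 87 bp
Sorted largest to smallest: 87, 37, 24, 9 bp.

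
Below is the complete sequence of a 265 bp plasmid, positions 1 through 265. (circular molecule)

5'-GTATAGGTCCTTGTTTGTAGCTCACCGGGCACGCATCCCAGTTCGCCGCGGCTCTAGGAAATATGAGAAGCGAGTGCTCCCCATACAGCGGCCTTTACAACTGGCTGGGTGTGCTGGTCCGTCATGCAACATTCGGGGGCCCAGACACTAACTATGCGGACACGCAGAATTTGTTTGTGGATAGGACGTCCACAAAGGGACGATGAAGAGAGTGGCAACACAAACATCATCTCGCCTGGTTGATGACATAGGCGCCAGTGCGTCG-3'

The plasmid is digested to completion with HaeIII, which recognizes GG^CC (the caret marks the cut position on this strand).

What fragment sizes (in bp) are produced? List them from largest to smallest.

217, 48 bp

HaeIII sites (GGCC) start at positions 90, 138.
HaeIII cuts after base 2 of each site, so after positions 91, 139.
Circular molecule, 2 cuts → 2 fragments:
  92–139 → 48 bp
  140–265 then 1–91 → 126 + 91 = 217 bp
Sorted largest to smallest: 217, 48 bp.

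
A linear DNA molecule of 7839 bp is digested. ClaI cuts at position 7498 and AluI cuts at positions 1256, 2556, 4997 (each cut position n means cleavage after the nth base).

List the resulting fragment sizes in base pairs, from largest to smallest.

2501, 2441, 1300, 1256, 341 bp

Combined cut positions (sorted): 1256, 2556, 4997, 7498.
Linear molecule, 4 cuts → 5 fragments:
  1256 − 0 = 1256 bp
  2556 − 1256 = 1300 bp
  4997 − 2556 = 2441 bp
  7498 − 4997 = 2501 bp
  7839 − 7498 = 341 bp
Sorted largest to smallest: 2501, 2441, 1300, 1256, 341 bp.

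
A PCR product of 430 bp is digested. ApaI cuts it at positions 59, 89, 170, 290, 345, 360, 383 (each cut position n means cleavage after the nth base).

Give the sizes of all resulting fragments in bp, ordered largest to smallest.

120, 81, 59, 55, 47, 30, 23, 15 bp

Linear molecule, 7 cuts → 8 fragments:
  59 − 0 = 59 bp
  89 − 59 = 30 bp
  170 − 89 = 81 bp
  290 − 170 = 120 bp
  345 − 290 = 55 bp
  360 − 345 = 15 bp
  383 − 360 = 23 bp
  430 − 383 = 47 bp
Sorted largest to smallest: 120, 81, 59, 55, 47, 30, 23, 15 bp.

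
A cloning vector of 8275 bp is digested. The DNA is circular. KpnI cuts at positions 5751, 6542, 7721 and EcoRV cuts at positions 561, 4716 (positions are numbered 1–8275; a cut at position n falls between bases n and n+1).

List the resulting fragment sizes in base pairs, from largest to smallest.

4155, 1179, 1115, 1035, 791 bp

Combined cut positions (sorted): 561, 4716, 5751, 6542, 7721.
Circular molecule, 5 cuts → 5 fragments:
  4716 − 561 = 4155 bp
  5751 − 4716 = 1035 bp
  6542 − 5751 = 791 bp
  7721 − 6542 = 1179 bp
  wrap: 8275 − 7721 + 561 = 1115 bp
Sorted largest to smallest: 4155, 1179, 1115, 1035, 791 bp.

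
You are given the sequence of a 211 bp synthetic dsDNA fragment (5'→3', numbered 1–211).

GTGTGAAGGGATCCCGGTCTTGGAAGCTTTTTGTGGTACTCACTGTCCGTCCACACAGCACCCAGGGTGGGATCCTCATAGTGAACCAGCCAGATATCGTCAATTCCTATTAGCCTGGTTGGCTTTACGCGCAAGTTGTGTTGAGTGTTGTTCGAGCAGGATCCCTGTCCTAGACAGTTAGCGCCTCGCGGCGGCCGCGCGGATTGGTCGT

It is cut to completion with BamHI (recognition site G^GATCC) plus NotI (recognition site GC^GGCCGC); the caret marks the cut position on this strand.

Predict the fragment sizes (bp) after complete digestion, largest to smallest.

89, 61, 33, 19, 9 bp

BamHI sites (GGATCC) start at positions 9, 70, 159.
BamHI cuts after the first base of each site, so after positions 9, 70, 159.
The NotI site (GCGGCCGC) starts at position 191.
NotI cuts after base 2 of each site, so after position 192.
Combined cut positions: 9, 70, 159, 192.
Linear molecule, 4 cuts → 5 fragments:
  1–9 → 9 bp
  10–70 → 61 bp
  71–159 → 89 bp
  160–192 → 33 bp
  193–211 → 19 bp
Sorted largest to smallest: 89, 61, 33, 19, 9 bp.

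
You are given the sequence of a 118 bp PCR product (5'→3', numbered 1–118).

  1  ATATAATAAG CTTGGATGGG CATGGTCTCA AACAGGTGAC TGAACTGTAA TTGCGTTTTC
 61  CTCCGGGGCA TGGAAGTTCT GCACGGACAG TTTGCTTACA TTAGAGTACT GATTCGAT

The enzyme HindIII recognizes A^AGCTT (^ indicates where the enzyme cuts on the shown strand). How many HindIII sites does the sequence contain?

1

AAGCTT occurs starting at position 8.
HindIII cuts at 1 site.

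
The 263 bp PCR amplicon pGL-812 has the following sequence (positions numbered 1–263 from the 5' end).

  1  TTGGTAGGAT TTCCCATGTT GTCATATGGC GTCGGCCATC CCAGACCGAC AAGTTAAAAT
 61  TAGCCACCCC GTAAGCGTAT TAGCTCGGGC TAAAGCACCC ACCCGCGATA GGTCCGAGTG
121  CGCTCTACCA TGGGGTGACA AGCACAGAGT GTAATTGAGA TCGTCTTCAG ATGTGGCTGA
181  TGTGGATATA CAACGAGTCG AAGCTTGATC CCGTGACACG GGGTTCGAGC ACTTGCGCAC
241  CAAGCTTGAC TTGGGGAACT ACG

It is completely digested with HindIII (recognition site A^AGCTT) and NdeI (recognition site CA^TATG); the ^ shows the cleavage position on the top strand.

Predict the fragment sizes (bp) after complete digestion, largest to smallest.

HindIII sites (AAGCTT) start at positions 201, 242.
HindIII cuts after the first base of each site, so after positions 201, 242.
The NdeI site (CATATG) starts at position 23.
NdeI cuts after base 2 of each site, so after position 24.
Combined cut positions: 24, 201, 242.
Linear molecule, 3 cuts → 4 fragments:
  1–24 → 24 bp
  25–201 → 177 bp
  202–242 → 41 bp
  243–263 → 21 bp
Sorted largest to smallest: 177, 41, 24, 21 bp.

177, 41, 24, 21 bp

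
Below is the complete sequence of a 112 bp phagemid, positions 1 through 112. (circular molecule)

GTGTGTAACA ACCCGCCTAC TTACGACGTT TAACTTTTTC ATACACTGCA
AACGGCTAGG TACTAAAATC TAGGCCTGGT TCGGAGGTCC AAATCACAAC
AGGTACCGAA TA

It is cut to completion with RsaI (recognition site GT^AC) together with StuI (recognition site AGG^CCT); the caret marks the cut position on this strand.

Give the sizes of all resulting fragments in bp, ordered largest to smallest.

69, 30, 13 bp

RsaI sites (GTAC) start at positions 60, 103.
RsaI cuts after base 2 of each site, so after positions 61, 104.
The StuI site (AGGCCT) starts at position 72.
StuI cuts after base 3 of each site, so after position 74.
Combined cut positions: 61, 74, 104.
Circular molecule, 3 cuts → 3 fragments:
  62–74 → 13 bp
  75–104 → 30 bp
  105–112 then 1–61 → 8 + 61 = 69 bp
Sorted largest to smallest: 69, 30, 13 bp.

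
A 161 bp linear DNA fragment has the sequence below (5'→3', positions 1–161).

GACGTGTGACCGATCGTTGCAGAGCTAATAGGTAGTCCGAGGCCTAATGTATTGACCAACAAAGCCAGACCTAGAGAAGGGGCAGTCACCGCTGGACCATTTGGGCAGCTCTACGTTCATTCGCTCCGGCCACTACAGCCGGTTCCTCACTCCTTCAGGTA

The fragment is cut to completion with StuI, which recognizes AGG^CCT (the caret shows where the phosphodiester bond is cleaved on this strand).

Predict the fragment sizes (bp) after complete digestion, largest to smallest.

119, 42 bp

The StuI site (AGGCCT) starts at position 40.
StuI cuts after base 3 of each site, so after position 42.
Linear molecule, 1 cut → 2 fragments:
  1–42 → 42 bp
  43–161 → 119 bp
Sorted largest to smallest: 119, 42 bp.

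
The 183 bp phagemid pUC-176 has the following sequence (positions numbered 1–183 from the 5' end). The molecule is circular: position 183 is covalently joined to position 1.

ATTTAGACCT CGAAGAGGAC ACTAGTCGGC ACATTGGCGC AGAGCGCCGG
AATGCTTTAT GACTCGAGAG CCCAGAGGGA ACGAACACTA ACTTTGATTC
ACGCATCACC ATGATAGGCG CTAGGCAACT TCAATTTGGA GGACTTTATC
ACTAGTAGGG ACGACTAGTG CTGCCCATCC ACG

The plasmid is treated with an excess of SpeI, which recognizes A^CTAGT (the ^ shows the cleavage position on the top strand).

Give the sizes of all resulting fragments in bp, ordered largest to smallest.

130, 40, 13 bp

SpeI sites (ACTAGT) start at positions 21, 151, 164.
SpeI cuts after the first base of each site, so after positions 21, 151, 164.
Circular molecule, 3 cuts → 3 fragments:
  22–151 → 130 bp
  152–164 → 13 bp
  165–183 then 1–21 → 19 + 21 = 40 bp
Sorted largest to smallest: 130, 40, 13 bp.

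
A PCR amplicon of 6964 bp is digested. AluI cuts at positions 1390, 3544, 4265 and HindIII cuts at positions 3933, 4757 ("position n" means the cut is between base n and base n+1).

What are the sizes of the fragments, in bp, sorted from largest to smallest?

Combined cut positions (sorted): 1390, 3544, 3933, 4265, 4757.
Linear molecule, 5 cuts → 6 fragments:
  1390 − 0 = 1390 bp
  3544 − 1390 = 2154 bp
  3933 − 3544 = 389 bp
  4265 − 3933 = 332 bp
  4757 − 4265 = 492 bp
  6964 − 4757 = 2207 bp
Sorted largest to smallest: 2207, 2154, 1390, 492, 389, 332 bp.

2207, 2154, 1390, 492, 389, 332 bp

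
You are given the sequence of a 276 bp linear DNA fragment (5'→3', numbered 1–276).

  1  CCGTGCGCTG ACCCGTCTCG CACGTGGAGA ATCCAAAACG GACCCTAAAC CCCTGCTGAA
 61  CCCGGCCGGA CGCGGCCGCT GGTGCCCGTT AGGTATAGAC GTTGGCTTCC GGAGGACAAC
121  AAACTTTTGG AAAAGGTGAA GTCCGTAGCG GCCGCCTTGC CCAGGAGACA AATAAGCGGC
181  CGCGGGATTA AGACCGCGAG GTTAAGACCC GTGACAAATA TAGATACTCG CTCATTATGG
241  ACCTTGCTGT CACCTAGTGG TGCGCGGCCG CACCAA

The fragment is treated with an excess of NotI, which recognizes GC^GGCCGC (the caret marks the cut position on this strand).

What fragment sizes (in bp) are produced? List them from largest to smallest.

88, 76, 73, 28, 11 bp

NotI sites (GCGGCCGC) start at positions 72, 148, 176, 264.
NotI cuts after base 2 of each site, so after positions 73, 149, 177, 265.
Linear molecule, 4 cuts → 5 fragments:
  1–73 → 73 bp
  74–149 → 76 bp
  150–177 → 28 bp
  178–265 → 88 bp
  266–276 → 11 bp
Sorted largest to smallest: 88, 76, 73, 28, 11 bp.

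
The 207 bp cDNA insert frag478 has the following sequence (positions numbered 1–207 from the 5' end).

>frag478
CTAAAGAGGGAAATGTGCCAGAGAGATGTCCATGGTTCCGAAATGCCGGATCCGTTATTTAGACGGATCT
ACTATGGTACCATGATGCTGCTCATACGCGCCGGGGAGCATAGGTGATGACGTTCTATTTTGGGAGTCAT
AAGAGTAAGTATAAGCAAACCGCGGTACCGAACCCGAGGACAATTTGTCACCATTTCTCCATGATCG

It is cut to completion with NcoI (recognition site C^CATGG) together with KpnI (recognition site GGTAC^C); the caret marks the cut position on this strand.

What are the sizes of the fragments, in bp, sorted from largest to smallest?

The NcoI site (CCATGG) starts at position 30.
NcoI cuts after the first base of each site, so after position 30.
KpnI sites (GGTACC) start at positions 76, 164.
KpnI cuts after base 5 of each site (before the last base), so after positions 80, 168.
Combined cut positions: 30, 80, 168.
Linear molecule, 3 cuts → 4 fragments:
  1–30 → 30 bp
  31–80 → 50 bp
  81–168 → 88 bp
  169–207 → 39 bp
Sorted largest to smallest: 88, 50, 39, 30 bp.

88, 50, 39, 30 bp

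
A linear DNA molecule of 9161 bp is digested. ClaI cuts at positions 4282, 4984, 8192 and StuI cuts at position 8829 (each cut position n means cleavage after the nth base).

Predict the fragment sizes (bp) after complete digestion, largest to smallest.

Combined cut positions (sorted): 4282, 4984, 8192, 8829.
Linear molecule, 4 cuts → 5 fragments:
  4282 − 0 = 4282 bp
  4984 − 4282 = 702 bp
  8192 − 4984 = 3208 bp
  8829 − 8192 = 637 bp
  9161 − 8829 = 332 bp
Sorted largest to smallest: 4282, 3208, 702, 637, 332 bp.

4282, 3208, 702, 637, 332 bp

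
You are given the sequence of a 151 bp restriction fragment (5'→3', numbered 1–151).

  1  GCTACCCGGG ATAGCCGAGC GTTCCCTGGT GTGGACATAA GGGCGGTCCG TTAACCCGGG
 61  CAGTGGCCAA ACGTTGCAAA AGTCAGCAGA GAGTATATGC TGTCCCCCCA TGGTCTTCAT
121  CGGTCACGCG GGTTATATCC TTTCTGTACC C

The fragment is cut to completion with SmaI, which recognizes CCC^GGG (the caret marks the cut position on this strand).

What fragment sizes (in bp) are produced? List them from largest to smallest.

94, 50, 7 bp

SmaI sites (CCCGGG) start at positions 5, 55.
SmaI cuts after base 3 of each site, so after positions 7, 57.
Linear molecule, 2 cuts → 3 fragments:
  1–7 → 7 bp
  8–57 → 50 bp
  58–151 → 94 bp
Sorted largest to smallest: 94, 50, 7 bp.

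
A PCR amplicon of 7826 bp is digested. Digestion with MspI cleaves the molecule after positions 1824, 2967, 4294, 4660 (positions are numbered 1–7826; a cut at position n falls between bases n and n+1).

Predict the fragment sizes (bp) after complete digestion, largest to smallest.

Linear molecule, 4 cuts → 5 fragments:
  1824 − 0 = 1824 bp
  2967 − 1824 = 1143 bp
  4294 − 2967 = 1327 bp
  4660 − 4294 = 366 bp
  7826 − 4660 = 3166 bp
Sorted largest to smallest: 3166, 1824, 1327, 1143, 366 bp.

3166, 1824, 1327, 1143, 366 bp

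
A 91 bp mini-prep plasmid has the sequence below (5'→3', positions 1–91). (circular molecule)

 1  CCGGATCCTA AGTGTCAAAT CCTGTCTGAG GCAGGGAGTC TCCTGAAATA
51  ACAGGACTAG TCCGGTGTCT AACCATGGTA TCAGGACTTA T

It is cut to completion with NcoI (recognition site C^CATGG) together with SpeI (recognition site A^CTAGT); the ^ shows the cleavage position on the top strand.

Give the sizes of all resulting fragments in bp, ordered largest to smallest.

The NcoI site (CCATGG) starts at position 73.
NcoI cuts after the first base of each site, so after position 73.
The SpeI site (ACTAGT) starts at position 56.
SpeI cuts after the first base of each site, so after position 56.
Combined cut positions: 56, 73.
Circular molecule, 2 cuts → 2 fragments:
  57–73 → 17 bp
  74–91 then 1–56 → 18 + 56 = 74 bp
Sorted largest to smallest: 74, 17 bp.

74, 17 bp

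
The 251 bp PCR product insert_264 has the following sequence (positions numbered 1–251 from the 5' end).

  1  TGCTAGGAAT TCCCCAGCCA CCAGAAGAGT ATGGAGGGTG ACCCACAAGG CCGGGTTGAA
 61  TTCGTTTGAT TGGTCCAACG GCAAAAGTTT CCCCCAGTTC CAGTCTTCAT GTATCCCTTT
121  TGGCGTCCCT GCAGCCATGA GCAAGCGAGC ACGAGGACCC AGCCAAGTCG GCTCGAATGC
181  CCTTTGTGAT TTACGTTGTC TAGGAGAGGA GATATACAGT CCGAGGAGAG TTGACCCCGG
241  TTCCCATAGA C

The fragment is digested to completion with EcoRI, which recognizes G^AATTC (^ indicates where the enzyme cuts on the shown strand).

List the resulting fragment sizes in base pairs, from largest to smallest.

EcoRI sites (GAATTC) start at positions 7, 58.
EcoRI cuts after the first base of each site, so after positions 7, 58.
Linear molecule, 2 cuts → 3 fragments:
  1–7 → 7 bp
  8–58 → 51 bp
  59–251 → 193 bp
Sorted largest to smallest: 193, 51, 7 bp.

193, 51, 7 bp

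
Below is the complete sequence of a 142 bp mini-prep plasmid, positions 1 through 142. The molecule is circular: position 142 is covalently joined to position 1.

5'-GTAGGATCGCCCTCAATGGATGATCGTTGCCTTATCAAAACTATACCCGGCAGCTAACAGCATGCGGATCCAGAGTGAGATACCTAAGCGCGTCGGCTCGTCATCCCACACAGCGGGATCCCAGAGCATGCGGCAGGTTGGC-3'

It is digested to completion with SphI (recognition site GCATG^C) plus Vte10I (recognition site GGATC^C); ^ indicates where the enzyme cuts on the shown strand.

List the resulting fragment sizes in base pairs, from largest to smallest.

76, 50, 10, 6 bp

SphI sites (GCATGC) start at positions 60, 126.
SphI cuts after base 5 of each site (before the last base), so after positions 64, 130.
Vte10I sites (GGATCC) start at positions 66, 116.
Vte10I cuts after base 5 of each site (before the last base), so after positions 70, 120.
Combined cut positions: 64, 70, 120, 130.
Circular molecule, 4 cuts → 4 fragments:
  65–70 → 6 bp
  71–120 → 50 bp
  121–130 → 10 bp
  131–142 then 1–64 → 12 + 64 = 76 bp
Sorted largest to smallest: 76, 50, 10, 6 bp.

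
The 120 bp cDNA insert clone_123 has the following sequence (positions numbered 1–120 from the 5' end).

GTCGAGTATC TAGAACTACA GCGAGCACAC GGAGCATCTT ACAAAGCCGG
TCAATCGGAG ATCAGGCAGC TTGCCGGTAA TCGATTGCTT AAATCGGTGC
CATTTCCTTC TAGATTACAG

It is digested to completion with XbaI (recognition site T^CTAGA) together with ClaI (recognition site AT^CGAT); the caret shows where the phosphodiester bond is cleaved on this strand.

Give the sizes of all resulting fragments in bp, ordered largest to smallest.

72, 28, 11, 9 bp

XbaI sites (TCTAGA) start at positions 9, 109.
XbaI cuts after the first base of each site, so after positions 9, 109.
The ClaI site (ATCGAT) starts at position 80.
ClaI cuts after base 2 of each site, so after position 81.
Combined cut positions: 9, 81, 109.
Linear molecule, 3 cuts → 4 fragments:
  1–9 → 9 bp
  10–81 → 72 bp
  82–109 → 28 bp
  110–120 → 11 bp
Sorted largest to smallest: 72, 28, 11, 9 bp.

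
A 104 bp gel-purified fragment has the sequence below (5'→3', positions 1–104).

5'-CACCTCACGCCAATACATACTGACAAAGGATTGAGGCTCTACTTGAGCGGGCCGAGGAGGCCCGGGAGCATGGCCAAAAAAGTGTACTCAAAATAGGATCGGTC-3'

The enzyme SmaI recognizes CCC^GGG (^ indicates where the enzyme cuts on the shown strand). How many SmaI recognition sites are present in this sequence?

CCCGGG occurs starting at position 61.
SmaI cuts at 1 site.

1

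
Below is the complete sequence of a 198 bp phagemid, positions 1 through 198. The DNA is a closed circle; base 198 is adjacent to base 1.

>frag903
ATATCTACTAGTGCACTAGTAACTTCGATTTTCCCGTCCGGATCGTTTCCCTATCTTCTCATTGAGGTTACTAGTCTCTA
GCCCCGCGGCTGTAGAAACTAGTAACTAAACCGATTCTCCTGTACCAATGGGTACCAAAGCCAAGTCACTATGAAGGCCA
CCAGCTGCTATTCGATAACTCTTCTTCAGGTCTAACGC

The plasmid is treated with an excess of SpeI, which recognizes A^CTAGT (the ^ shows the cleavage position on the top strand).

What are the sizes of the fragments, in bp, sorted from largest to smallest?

107, 55, 28, 8 bp

SpeI sites (ACTAGT) start at positions 7, 15, 70, 98.
SpeI cuts after the first base of each site, so after positions 7, 15, 70, 98.
Circular molecule, 4 cuts → 4 fragments:
  8–15 → 8 bp
  16–70 → 55 bp
  71–98 → 28 bp
  99–198 then 1–7 → 100 + 7 = 107 bp
Sorted largest to smallest: 107, 55, 28, 8 bp.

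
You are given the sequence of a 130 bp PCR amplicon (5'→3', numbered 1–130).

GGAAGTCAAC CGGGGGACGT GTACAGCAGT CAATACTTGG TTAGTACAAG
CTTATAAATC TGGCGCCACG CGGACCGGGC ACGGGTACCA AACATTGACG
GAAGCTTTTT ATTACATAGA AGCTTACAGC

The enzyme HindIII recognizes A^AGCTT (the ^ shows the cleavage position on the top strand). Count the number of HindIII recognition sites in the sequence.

3

AAGCTT occurs starting at positions 48, 102, 120.
HindIII cuts at 3 sites.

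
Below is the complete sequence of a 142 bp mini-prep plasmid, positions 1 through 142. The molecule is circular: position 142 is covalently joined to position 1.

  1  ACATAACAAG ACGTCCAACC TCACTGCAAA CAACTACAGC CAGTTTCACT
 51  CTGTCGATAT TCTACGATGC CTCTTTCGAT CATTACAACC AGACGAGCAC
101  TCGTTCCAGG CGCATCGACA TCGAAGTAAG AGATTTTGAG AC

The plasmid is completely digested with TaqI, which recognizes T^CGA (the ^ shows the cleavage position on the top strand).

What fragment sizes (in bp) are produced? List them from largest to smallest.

TaqI sites (TCGA) start at positions 54, 76, 115, 121.
TaqI cuts after the first base of each site, so after positions 54, 76, 115, 121.
Circular molecule, 4 cuts → 4 fragments:
  55–76 → 22 bp
  77–115 → 39 bp
  116–121 → 6 bp
  122–142 then 1–54 → 21 + 54 = 75 bp
Sorted largest to smallest: 75, 39, 22, 6 bp.

75, 39, 22, 6 bp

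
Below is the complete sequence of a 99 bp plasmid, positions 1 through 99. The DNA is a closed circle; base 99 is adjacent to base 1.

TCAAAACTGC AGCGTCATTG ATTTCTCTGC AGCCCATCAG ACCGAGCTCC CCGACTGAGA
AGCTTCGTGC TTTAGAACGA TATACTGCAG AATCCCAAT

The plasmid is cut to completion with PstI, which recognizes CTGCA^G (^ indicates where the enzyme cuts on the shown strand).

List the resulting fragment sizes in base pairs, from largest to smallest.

58, 21, 20 bp

PstI sites (CTGCAG) start at positions 7, 27, 85.
PstI cuts after base 5 of each site (before the last base), so after positions 11, 31, 89.
Circular molecule, 3 cuts → 3 fragments:
  12–31 → 20 bp
  32–89 → 58 bp
  90–99 then 1–11 → 10 + 11 = 21 bp
Sorted largest to smallest: 58, 21, 20 bp.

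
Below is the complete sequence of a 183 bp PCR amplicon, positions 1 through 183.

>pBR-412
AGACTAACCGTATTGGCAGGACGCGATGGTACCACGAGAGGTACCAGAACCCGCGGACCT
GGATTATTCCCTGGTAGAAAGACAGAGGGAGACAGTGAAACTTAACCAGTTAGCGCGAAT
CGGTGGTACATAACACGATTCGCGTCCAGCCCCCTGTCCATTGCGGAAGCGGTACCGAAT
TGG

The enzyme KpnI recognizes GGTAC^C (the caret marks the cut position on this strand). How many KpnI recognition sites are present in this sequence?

GGTACC occurs starting at positions 28, 40, 171.
KpnI cuts at 3 sites.

3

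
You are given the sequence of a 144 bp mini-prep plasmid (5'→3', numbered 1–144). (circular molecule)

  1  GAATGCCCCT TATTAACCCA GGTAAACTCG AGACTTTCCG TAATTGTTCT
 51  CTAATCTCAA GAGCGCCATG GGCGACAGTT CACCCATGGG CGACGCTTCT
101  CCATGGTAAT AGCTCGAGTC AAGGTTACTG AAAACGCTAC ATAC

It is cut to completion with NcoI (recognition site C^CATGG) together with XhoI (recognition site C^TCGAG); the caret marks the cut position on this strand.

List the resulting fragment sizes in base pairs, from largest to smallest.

58, 39, 18, 17, 12 bp

NcoI sites (CCATGG) start at positions 66, 84, 101.
NcoI cuts after the first base of each site, so after positions 66, 84, 101.
XhoI sites (CTCGAG) start at positions 27, 113.
XhoI cuts after the first base of each site, so after positions 27, 113.
Combined cut positions: 27, 66, 84, 101, 113.
Circular molecule, 5 cuts → 5 fragments:
  28–66 → 39 bp
  67–84 → 18 bp
  85–101 → 17 bp
  102–113 → 12 bp
  114–144 then 1–27 → 31 + 27 = 58 bp
Sorted largest to smallest: 58, 39, 18, 17, 12 bp.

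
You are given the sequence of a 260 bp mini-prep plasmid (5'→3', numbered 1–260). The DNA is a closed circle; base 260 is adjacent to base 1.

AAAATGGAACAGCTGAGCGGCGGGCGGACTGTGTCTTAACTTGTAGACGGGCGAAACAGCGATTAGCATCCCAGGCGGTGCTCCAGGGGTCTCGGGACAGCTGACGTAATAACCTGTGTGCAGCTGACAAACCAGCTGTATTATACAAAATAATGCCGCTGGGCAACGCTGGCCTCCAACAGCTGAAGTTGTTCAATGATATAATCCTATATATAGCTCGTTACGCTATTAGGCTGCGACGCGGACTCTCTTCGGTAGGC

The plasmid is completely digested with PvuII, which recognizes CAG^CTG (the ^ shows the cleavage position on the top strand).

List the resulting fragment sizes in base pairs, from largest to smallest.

PvuII sites (CAGCTG) start at positions 10, 98, 121, 133, 180.
PvuII cuts after base 3 of each site, so after positions 12, 100, 123, 135, 182.
Circular molecule, 5 cuts → 5 fragments:
  13–100 → 88 bp
  101–123 → 23 bp
  124–135 → 12 bp
  136–182 → 47 bp
  183–260 then 1–12 → 78 + 12 = 90 bp
Sorted largest to smallest: 90, 88, 47, 23, 12 bp.

90, 88, 47, 23, 12 bp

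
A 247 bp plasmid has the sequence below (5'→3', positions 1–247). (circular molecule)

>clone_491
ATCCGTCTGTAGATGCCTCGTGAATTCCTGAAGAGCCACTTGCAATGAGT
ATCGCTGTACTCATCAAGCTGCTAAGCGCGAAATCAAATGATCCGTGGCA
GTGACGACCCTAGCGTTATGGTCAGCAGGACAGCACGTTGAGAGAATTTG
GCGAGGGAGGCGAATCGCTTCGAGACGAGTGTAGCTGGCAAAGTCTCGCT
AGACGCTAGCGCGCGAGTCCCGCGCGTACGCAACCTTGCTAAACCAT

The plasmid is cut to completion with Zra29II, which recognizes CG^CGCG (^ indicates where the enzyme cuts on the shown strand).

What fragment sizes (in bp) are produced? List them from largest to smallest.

Zra29II sites (CGCGCG) start at positions 210, 221.
Zra29II cuts after base 2 of each site, so after positions 211, 222.
Circular molecule, 2 cuts → 2 fragments:
  212–222 → 11 bp
  223–247 then 1–211 → 25 + 211 = 236 bp
Sorted largest to smallest: 236, 11 bp.

236, 11 bp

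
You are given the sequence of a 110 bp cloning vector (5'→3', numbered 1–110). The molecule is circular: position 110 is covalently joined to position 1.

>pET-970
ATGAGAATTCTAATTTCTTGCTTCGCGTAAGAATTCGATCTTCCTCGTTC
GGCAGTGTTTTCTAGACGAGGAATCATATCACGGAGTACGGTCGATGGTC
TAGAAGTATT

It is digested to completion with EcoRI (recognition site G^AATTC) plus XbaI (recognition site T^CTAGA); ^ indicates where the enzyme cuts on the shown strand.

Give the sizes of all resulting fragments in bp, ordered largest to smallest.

EcoRI sites (GAATTC) start at positions 5, 31.
EcoRI cuts after the first base of each site, so after positions 5, 31.
XbaI sites (TCTAGA) start at positions 61, 99.
XbaI cuts after the first base of each site, so after positions 61, 99.
Combined cut positions: 5, 31, 61, 99.
Circular molecule, 4 cuts → 4 fragments:
  6–31 → 26 bp
  32–61 → 30 bp
  62–99 → 38 bp
  100–110 then 1–5 → 11 + 5 = 16 bp
Sorted largest to smallest: 38, 30, 26, 16 bp.

38, 30, 26, 16 bp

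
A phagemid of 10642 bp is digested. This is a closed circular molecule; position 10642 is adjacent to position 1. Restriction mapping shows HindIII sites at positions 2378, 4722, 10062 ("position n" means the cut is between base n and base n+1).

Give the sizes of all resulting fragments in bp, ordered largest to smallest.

Circular molecule, 3 cuts → 3 fragments:
  4722 − 2378 = 2344 bp
  10062 − 4722 = 5340 bp
  wrap: 10642 − 10062 + 2378 = 2958 bp
Sorted largest to smallest: 5340, 2958, 2344 bp.

5340, 2958, 2344 bp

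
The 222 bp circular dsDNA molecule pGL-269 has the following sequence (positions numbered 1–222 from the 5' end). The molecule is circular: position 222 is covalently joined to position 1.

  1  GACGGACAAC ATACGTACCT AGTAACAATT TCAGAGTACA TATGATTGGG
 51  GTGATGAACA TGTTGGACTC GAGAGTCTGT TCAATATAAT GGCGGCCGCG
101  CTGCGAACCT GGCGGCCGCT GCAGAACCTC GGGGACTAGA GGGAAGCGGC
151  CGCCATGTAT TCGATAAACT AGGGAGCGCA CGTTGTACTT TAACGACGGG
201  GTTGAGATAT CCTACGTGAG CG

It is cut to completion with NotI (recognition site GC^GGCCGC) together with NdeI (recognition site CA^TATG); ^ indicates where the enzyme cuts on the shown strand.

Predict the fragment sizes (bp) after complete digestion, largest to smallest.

NotI sites (GCGGCCGC) start at positions 92, 112, 146.
NotI cuts after base 2 of each site, so after positions 93, 113, 147.
The NdeI site (CATATG) starts at position 39.
NdeI cuts after base 2 of each site, so after position 40.
Combined cut positions: 40, 93, 113, 147.
Circular molecule, 4 cuts → 4 fragments:
  41–93 → 53 bp
  94–113 → 20 bp
  114–147 → 34 bp
  148–222 then 1–40 → 75 + 40 = 115 bp
Sorted largest to smallest: 115, 53, 34, 20 bp.

115, 53, 34, 20 bp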